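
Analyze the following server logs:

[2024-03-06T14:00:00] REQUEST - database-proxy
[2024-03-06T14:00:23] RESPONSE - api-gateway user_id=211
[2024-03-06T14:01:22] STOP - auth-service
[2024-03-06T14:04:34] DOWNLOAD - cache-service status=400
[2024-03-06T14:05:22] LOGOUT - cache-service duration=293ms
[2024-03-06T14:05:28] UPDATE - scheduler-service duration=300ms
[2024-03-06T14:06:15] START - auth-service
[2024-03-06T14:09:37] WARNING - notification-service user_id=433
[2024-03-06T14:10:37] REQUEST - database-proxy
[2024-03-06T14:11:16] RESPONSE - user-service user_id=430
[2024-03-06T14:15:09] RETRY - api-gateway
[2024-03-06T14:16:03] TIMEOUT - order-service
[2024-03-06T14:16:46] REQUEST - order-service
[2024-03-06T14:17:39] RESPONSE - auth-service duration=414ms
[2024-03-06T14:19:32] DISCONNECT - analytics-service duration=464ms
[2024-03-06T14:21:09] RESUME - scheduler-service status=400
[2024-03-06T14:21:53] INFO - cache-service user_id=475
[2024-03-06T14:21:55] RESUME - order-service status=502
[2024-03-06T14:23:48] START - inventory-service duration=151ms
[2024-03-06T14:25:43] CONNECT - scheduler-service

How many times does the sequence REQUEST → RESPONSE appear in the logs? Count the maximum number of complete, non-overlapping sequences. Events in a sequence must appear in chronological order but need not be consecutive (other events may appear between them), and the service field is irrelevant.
3

To count sequences:

1. Look for pattern: REQUEST → RESPONSE
2. Greedily scan the log in chronological order, matching each sequence element in turn (ignoring service)
3. Each time the full pattern completes, increment the count and restart matching from the next event
4. Complete non-overlapping sequences found: 3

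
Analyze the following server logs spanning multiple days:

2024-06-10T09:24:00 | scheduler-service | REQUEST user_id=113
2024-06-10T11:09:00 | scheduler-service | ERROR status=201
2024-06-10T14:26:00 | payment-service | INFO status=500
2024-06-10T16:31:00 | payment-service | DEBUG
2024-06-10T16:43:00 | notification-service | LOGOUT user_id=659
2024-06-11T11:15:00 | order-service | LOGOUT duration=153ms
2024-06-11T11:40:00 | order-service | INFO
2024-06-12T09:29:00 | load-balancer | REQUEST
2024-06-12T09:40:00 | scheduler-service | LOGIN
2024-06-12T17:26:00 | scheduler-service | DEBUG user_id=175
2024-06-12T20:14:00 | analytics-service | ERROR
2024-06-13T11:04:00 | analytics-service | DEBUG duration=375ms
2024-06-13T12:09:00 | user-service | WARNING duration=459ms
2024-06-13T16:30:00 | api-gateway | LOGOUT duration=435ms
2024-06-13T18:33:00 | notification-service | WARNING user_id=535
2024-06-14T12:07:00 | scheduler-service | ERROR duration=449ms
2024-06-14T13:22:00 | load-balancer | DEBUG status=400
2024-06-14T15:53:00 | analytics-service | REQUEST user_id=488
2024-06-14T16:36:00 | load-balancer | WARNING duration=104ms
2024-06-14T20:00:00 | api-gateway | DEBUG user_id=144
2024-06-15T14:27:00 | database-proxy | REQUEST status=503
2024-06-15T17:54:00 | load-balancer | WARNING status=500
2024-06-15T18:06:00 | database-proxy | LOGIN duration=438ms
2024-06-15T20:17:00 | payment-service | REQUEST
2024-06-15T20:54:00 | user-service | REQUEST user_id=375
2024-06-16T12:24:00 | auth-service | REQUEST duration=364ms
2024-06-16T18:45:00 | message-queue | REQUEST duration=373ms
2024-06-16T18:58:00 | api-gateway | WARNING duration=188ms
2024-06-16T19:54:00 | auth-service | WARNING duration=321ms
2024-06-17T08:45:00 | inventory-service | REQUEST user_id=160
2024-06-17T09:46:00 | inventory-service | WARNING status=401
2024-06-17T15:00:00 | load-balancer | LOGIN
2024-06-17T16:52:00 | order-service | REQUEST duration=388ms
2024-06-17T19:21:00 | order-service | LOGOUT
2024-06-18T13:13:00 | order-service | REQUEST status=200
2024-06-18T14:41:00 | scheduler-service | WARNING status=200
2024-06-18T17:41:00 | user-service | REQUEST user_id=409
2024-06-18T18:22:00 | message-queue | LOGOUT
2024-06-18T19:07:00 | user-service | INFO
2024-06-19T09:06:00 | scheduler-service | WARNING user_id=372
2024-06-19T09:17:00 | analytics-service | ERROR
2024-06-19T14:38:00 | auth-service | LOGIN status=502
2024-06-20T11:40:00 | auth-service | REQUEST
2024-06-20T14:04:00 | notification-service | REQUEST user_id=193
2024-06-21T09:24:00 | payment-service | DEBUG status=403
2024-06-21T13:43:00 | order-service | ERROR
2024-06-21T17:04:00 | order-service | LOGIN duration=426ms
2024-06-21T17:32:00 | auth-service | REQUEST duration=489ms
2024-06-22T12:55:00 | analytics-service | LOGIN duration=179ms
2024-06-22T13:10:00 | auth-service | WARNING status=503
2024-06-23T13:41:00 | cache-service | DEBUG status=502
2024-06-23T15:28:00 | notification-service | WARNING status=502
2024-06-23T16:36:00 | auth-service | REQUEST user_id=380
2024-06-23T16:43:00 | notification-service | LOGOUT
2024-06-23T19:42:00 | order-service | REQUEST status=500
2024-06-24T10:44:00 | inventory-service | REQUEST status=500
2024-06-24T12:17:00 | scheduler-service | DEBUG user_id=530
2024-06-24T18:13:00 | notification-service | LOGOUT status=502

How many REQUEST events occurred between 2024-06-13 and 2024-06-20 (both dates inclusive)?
12

To filter by date range:

1. Date range: 2024-06-13 through 2024-06-20, both dates inclusive
2. Filter for REQUEST events whose date falls in this range
3. Count matching events: 12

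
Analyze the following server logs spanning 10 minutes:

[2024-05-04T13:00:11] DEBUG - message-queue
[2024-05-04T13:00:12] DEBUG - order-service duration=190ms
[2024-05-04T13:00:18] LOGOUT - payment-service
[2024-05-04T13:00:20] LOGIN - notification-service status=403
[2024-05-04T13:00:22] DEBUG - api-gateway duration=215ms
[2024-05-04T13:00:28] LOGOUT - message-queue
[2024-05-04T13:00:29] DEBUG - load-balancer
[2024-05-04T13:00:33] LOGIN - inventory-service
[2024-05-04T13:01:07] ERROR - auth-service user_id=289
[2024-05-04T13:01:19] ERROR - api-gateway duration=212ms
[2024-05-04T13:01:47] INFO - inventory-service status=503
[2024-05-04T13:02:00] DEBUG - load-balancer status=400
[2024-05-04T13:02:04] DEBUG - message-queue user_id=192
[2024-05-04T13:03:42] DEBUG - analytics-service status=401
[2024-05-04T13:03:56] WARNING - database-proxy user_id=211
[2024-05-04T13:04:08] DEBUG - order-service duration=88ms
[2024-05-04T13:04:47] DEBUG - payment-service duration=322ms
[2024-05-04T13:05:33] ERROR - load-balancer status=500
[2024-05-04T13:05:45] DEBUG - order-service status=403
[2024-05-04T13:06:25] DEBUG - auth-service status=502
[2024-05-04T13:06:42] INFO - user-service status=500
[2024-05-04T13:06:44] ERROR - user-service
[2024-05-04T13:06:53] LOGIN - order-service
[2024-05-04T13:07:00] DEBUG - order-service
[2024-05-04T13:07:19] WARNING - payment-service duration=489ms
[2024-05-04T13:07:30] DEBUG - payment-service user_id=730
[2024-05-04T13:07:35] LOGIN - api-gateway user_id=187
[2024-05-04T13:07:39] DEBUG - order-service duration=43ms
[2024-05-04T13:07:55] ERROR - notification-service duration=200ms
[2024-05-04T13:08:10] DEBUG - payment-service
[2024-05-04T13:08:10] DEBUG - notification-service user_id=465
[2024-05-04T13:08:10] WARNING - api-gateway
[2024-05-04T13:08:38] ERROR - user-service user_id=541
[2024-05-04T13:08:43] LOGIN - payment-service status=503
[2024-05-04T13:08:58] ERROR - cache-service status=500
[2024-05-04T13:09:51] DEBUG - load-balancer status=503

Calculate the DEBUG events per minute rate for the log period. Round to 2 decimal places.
1.7

To calculate the rate:

1. Count total DEBUG events: 17
2. Total time period: 10 minutes
3. Rate = 17 / 10 = 1.7 events per minute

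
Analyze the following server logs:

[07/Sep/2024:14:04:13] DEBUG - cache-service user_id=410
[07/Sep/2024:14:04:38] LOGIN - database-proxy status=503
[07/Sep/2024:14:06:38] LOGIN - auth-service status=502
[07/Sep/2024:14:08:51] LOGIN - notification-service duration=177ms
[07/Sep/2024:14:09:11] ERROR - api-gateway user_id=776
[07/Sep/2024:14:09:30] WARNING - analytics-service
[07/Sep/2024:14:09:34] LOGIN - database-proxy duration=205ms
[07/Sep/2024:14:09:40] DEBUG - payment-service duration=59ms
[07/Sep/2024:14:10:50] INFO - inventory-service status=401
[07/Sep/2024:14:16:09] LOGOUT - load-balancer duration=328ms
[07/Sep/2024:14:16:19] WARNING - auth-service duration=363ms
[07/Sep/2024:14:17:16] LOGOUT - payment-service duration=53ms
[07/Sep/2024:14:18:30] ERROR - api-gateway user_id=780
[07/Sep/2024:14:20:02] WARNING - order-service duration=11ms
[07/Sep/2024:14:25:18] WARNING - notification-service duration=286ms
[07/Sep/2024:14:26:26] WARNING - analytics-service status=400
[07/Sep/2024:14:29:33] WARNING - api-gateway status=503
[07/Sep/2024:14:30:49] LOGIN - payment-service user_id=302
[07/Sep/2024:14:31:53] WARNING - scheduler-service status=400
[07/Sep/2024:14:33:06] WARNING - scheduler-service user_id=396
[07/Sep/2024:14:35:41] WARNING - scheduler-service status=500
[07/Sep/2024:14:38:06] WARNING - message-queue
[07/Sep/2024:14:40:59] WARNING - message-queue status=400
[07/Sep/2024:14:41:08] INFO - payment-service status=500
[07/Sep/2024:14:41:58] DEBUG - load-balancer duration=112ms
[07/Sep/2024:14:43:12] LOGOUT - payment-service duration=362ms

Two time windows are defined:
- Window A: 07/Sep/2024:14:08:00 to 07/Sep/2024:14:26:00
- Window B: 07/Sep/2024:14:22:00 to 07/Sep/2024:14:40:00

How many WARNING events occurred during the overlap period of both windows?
1

To find overlap events:

1. Window A: 07/Sep/2024:14:08:00 to 07/Sep/2024:14:26:00
2. Window B: 07/Sep/2024:14:22:00 to 07/Sep/2024:14:40:00
3. Overlap period: 07/Sep/2024:14:22:00 to 07/Sep/2024:14:26:00
4. Count WARNING events in overlap: 1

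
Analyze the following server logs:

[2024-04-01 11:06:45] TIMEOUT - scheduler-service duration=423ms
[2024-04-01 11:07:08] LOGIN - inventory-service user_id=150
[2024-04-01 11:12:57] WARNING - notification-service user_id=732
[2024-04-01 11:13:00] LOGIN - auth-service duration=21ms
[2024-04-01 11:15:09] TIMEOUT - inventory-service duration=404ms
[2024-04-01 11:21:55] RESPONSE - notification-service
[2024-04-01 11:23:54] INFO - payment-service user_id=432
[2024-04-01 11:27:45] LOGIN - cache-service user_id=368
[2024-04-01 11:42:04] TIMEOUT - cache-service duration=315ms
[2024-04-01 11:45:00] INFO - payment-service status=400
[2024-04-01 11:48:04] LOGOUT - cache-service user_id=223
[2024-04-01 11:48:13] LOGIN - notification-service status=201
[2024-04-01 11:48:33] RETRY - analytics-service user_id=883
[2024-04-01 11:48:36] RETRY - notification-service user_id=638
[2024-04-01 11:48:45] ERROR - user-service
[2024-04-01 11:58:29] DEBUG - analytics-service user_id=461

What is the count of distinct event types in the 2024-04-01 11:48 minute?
4

To count unique event types:

1. Filter events in the minute starting at 2024-04-01 11:48
2. Extract event types from matching entries
3. Count unique types: 4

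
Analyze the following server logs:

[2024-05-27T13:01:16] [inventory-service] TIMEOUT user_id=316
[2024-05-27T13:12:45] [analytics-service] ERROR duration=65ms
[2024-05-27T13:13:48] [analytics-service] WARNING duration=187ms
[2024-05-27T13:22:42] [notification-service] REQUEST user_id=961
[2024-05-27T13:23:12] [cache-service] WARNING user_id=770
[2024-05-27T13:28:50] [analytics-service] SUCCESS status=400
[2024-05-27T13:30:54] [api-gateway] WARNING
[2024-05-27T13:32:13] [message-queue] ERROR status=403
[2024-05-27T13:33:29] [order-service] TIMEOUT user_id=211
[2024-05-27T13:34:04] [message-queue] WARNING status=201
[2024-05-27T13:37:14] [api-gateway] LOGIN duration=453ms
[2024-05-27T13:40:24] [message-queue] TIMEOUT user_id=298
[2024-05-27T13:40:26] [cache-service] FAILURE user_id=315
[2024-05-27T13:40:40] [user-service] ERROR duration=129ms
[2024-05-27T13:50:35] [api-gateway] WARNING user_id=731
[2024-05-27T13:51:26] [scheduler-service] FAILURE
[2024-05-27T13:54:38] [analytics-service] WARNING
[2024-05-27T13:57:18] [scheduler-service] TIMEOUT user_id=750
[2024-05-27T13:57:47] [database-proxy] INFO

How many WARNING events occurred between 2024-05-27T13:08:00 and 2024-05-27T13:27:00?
2

To count events in the time window:

1. Window boundaries: 2024-05-27T13:08:00 to 2024-05-27T13:27:00
2. Filter for WARNING events within this window
3. Count matching events: 2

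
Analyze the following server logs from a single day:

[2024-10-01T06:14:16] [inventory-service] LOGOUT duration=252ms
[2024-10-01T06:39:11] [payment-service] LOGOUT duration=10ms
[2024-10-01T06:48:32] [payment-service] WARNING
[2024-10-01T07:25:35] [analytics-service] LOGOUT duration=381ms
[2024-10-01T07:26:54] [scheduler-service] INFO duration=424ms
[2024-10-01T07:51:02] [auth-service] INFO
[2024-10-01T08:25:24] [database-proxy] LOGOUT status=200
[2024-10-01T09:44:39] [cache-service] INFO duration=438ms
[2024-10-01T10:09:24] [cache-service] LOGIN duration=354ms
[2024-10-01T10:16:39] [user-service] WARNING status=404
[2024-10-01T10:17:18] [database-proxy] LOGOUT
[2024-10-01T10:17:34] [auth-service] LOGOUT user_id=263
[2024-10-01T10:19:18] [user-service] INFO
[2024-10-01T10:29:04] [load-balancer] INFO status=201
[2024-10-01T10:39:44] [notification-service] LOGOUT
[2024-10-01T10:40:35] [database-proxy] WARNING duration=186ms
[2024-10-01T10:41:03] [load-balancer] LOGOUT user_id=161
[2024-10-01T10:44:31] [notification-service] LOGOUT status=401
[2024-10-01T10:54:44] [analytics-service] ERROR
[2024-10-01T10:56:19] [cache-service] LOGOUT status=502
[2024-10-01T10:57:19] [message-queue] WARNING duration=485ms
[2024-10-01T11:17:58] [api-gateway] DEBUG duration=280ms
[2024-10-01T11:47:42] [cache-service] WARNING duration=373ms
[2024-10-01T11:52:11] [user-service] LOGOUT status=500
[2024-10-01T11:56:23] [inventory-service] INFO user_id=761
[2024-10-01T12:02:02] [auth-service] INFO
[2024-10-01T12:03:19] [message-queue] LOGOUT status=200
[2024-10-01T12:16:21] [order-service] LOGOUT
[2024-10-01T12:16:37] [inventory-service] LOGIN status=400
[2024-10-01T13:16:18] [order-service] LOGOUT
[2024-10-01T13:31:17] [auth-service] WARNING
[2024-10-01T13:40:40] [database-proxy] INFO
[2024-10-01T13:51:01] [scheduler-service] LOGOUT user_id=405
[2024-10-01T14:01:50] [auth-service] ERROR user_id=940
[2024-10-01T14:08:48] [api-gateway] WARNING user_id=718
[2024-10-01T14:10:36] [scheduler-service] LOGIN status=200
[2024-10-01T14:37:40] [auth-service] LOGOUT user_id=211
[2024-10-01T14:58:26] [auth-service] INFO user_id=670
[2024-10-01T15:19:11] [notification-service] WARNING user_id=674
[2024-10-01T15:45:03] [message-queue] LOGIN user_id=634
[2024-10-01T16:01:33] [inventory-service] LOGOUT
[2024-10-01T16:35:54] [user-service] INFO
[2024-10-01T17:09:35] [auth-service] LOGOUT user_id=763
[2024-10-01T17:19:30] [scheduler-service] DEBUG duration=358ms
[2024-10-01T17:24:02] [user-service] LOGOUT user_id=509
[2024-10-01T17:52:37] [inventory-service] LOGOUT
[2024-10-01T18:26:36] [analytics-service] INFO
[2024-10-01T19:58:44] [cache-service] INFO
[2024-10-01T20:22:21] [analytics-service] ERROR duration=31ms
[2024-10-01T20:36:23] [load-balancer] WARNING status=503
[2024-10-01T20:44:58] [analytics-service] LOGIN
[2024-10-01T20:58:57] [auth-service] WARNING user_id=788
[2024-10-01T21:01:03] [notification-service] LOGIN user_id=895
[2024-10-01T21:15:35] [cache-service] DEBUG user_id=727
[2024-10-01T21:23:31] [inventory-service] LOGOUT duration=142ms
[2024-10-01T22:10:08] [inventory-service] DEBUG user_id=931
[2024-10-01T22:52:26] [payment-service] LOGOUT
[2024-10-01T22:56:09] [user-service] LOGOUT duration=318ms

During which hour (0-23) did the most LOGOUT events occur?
10

To find the peak hour:

1. Group all LOGOUT events by hour
2. Count events in each hour
3. Find hour with maximum count
4. Peak hour: 10 (with 6 events)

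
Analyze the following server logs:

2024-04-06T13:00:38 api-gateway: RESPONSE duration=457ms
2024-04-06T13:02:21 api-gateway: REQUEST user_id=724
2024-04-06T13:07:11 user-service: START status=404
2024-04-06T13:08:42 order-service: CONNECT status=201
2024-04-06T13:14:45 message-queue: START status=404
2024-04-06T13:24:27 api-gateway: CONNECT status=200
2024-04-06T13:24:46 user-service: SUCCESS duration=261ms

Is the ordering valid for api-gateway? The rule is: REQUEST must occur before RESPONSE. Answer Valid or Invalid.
Invalid

To validate ordering:

1. Required order: REQUEST → RESPONSE
2. Rule: REQUEST must occur before RESPONSE
3. Check actual order of events for api-gateway
4. Result: Invalid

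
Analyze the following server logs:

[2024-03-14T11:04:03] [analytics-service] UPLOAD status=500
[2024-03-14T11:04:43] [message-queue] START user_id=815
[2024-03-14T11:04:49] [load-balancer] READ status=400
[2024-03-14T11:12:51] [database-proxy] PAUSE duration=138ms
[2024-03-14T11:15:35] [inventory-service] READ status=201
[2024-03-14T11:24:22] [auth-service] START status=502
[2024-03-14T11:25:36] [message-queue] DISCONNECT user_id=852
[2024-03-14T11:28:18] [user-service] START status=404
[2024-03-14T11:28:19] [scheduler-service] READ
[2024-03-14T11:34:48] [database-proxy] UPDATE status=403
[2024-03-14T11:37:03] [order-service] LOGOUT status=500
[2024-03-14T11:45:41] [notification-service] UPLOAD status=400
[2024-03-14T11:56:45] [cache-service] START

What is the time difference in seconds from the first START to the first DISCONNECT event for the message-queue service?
1253

To find the time between events:

1. Locate the first START event for message-queue: 2024-03-14T11:04:43
2. Locate the first DISCONNECT event for message-queue: 2024-03-14T11:25:36
3. Calculate the difference: 2024-03-14T11:25:36 - 2024-03-14T11:04:43 = 1253 seconds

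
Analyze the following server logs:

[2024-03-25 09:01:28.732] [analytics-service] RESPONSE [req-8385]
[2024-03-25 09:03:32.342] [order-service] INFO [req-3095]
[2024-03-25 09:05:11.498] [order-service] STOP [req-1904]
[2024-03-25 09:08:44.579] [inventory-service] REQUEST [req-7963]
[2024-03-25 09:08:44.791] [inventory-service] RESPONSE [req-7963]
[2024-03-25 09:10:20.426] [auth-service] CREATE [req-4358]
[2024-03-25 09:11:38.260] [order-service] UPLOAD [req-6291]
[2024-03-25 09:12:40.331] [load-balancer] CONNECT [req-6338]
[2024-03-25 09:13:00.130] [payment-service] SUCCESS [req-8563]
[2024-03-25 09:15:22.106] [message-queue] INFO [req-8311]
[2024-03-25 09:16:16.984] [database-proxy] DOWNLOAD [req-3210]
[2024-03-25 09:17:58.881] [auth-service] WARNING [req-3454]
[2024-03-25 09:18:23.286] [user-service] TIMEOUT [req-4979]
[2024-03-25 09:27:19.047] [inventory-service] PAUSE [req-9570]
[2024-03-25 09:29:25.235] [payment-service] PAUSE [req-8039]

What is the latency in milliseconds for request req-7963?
212

To calculate latency:

1. Find REQUEST with id req-7963: 2024-03-25 09:08:44.579
2. Find RESPONSE with id req-7963: 2024-03-25 09:08:44.791
3. Latency: 2024-03-25 09:08:44.791 - 2024-03-25 09:08:44.579 = 212ms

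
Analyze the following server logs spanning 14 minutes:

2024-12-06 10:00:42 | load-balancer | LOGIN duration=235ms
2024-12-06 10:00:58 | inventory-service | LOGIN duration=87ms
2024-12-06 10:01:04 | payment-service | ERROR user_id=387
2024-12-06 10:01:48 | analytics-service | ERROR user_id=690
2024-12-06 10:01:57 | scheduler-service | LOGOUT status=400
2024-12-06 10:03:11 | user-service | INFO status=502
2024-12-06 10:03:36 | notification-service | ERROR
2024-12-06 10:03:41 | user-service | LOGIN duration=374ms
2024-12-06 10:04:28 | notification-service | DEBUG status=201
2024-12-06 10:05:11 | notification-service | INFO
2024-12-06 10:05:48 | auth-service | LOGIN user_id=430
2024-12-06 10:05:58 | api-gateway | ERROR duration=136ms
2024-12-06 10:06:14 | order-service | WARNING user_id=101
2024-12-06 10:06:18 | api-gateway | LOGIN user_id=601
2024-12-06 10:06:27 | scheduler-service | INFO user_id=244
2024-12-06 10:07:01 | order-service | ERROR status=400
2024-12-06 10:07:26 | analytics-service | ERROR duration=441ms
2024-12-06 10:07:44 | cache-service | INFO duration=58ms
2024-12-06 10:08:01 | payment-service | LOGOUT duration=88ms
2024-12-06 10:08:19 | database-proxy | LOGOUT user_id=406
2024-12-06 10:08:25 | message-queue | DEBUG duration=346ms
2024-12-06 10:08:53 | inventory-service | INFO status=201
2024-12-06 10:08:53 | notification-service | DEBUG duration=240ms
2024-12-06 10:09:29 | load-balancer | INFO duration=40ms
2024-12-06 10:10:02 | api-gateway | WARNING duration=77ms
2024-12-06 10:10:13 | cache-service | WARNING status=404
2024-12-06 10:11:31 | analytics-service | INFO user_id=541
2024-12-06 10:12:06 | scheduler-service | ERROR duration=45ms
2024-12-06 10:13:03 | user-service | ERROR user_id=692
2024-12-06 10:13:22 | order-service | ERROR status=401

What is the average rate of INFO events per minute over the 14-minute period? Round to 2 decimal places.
0.5

To calculate the rate:

1. Count total INFO events: 7
2. Total time period: 14 minutes
3. Rate = 7 / 14 = 0.5 events per minute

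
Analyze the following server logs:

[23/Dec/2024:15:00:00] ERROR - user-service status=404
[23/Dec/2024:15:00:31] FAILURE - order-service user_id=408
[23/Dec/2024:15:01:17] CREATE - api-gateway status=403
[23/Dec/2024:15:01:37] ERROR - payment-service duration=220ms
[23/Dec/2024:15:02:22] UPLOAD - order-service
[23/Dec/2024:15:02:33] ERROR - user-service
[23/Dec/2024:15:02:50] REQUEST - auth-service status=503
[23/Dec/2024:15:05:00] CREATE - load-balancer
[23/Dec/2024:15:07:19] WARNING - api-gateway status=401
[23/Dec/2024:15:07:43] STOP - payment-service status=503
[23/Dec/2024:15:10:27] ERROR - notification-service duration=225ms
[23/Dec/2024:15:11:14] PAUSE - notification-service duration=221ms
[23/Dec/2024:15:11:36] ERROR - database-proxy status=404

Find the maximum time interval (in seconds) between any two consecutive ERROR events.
474

To find the longest gap:

1. Extract all ERROR events in chronological order
2. Calculate time differences between consecutive events
3. Find the maximum difference
4. Longest gap: 474 seconds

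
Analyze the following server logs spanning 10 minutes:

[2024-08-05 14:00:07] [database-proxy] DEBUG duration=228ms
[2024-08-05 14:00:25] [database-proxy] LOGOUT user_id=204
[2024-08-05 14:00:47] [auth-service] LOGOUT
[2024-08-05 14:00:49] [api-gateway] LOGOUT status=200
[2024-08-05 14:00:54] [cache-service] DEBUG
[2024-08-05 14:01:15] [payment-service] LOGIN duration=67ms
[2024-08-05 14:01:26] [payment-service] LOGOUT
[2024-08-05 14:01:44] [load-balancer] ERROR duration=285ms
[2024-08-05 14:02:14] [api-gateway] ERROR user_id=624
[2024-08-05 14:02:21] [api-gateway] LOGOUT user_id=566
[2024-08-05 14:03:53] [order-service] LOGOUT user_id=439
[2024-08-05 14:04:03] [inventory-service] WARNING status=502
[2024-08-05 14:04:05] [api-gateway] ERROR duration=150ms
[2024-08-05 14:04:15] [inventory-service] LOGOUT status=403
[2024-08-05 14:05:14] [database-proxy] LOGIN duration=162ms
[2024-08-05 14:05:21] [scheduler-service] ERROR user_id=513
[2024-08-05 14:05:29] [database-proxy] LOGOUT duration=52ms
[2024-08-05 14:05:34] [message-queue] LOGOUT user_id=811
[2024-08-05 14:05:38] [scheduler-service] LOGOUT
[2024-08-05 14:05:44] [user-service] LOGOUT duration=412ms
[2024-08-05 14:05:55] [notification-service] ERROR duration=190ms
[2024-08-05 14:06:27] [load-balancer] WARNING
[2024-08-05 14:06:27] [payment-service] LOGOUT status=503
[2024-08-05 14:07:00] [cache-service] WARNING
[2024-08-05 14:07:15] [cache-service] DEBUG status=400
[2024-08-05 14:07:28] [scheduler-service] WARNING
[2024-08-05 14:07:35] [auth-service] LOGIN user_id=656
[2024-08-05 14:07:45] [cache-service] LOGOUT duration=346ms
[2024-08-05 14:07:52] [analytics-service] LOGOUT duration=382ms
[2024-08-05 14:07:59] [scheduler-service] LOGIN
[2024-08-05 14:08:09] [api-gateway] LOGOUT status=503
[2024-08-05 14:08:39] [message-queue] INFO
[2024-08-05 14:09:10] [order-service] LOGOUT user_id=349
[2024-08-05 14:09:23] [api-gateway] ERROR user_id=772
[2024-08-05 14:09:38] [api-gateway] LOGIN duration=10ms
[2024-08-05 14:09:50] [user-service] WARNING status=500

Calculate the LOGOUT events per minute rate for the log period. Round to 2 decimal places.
1.6

To calculate the rate:

1. Count total LOGOUT events: 16
2. Total time period: 10 minutes
3. Rate = 16 / 10 = 1.6 events per minute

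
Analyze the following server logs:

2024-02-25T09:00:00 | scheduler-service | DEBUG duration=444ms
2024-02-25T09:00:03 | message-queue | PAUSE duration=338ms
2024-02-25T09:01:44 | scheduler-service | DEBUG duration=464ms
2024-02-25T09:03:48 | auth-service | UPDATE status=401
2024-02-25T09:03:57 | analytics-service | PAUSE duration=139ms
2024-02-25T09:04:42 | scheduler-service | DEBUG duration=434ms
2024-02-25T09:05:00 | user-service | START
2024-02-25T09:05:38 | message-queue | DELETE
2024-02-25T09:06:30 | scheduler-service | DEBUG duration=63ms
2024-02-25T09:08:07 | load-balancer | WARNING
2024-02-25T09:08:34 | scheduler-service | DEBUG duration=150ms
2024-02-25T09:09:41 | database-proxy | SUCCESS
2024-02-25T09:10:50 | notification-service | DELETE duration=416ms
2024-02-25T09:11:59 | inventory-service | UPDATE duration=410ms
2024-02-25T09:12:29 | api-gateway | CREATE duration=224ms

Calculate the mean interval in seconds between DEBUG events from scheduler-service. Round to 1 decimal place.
128.5

To calculate average interval:

1. Find all DEBUG events for scheduler-service in order
2. Calculate time gaps between consecutive events
3. Compute mean of gaps: 514 / 4 = 128.5 seconds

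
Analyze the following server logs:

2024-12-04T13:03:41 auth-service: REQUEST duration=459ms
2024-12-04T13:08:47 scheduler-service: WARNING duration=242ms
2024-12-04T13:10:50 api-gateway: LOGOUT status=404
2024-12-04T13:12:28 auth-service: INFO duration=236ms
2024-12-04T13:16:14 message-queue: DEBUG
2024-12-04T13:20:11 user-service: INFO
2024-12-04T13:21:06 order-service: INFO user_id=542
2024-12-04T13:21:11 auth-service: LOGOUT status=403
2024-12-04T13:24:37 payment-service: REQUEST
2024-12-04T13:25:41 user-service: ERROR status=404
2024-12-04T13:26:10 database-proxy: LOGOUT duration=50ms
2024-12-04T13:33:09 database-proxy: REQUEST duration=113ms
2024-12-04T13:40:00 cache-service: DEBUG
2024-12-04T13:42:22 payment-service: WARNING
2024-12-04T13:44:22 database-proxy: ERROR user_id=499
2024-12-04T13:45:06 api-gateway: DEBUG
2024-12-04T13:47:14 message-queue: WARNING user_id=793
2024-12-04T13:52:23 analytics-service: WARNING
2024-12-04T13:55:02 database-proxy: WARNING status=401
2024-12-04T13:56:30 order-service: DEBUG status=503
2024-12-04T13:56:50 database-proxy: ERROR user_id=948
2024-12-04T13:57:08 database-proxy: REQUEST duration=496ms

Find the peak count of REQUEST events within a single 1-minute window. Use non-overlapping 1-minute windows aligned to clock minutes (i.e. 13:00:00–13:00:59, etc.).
1

To find the burst window:

1. Divide the log period into non-overlapping 1-minute windows starting at 13:00
2. Count REQUEST events in each window
3. Find the window with maximum count
4. Maximum events in a window: 1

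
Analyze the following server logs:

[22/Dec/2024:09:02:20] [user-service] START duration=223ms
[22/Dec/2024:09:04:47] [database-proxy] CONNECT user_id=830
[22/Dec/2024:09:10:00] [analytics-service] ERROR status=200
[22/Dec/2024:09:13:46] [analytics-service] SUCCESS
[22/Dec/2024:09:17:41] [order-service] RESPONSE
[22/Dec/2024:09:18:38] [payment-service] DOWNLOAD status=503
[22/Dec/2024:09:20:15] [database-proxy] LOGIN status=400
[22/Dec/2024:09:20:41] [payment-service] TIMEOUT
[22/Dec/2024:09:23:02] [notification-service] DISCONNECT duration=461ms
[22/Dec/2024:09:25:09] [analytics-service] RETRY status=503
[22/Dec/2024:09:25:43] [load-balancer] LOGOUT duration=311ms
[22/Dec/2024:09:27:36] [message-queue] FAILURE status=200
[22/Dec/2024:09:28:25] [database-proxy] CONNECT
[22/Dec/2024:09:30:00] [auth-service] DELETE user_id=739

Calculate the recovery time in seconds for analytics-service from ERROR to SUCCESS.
226

To calculate recovery time:

1. Find ERROR event for analytics-service: 22/Dec/2024:09:10:00
2. Find next SUCCESS event for analytics-service: 22/Dec/2024:09:13:46
3. Recovery time: 22/Dec/2024:09:13:46 - 22/Dec/2024:09:10:00 = 226 seconds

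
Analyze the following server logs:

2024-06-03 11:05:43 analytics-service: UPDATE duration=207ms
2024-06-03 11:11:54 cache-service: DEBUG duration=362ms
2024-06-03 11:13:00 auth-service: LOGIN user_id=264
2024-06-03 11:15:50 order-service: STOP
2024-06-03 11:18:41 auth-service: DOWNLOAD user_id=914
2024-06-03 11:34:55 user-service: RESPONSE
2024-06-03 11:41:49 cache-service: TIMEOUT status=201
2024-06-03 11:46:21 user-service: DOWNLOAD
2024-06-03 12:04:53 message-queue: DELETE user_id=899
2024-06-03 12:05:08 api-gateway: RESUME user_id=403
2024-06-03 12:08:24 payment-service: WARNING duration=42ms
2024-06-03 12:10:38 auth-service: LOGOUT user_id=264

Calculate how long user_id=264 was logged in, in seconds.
3458

To calculate session duration:

1. Find LOGIN event for user_id=264: 2024-06-03 11:13:00
2. Find LOGOUT event for user_id=264: 2024-06-03 12:10:38
3. Session duration: 2024-06-03 12:10:38 - 2024-06-03 11:13:00 = 3458 seconds (57 minutes)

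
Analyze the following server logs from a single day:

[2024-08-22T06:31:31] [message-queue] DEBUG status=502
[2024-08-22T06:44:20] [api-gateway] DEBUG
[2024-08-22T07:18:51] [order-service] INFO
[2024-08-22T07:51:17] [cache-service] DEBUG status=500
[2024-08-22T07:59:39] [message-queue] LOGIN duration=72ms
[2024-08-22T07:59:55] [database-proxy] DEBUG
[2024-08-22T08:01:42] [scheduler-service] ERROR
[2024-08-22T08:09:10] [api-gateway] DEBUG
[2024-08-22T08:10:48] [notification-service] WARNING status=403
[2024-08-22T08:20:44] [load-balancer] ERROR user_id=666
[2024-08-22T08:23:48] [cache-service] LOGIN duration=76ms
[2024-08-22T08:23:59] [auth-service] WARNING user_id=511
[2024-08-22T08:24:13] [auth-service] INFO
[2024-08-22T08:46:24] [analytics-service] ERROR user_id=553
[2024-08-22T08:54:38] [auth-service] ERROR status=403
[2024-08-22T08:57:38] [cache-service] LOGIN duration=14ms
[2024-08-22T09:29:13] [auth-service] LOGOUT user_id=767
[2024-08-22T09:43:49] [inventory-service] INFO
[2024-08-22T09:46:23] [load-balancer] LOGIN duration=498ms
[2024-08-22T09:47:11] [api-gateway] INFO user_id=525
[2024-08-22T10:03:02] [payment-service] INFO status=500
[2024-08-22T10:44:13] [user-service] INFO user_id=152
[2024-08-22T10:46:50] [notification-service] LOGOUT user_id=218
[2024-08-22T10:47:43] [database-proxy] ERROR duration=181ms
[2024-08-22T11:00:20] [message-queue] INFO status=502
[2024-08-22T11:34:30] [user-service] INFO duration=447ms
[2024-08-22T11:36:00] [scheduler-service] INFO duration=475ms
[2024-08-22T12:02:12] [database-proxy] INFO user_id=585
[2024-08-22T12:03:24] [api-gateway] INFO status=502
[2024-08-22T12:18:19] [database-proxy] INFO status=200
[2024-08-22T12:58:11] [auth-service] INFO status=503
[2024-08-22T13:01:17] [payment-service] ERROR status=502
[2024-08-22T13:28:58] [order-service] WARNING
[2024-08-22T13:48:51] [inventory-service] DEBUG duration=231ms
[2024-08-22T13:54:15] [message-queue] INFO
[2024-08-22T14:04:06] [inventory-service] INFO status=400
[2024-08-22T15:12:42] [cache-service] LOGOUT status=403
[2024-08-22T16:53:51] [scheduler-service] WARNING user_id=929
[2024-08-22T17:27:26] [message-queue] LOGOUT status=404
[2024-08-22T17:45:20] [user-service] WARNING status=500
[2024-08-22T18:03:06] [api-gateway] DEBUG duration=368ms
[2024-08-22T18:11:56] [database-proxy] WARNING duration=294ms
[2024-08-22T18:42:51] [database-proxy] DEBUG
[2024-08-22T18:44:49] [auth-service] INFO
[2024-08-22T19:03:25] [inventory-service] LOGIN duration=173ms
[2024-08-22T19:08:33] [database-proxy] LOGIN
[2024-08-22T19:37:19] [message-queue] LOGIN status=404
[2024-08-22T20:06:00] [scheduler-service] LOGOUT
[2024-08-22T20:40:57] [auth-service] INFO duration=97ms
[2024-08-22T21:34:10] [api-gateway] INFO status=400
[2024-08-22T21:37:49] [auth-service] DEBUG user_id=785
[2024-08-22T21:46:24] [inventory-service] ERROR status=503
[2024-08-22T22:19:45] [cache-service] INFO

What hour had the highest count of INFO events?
12

To find the peak hour:

1. Group all INFO events by hour
2. Count events in each hour
3. Find hour with maximum count
4. Peak hour: 12 (with 4 events)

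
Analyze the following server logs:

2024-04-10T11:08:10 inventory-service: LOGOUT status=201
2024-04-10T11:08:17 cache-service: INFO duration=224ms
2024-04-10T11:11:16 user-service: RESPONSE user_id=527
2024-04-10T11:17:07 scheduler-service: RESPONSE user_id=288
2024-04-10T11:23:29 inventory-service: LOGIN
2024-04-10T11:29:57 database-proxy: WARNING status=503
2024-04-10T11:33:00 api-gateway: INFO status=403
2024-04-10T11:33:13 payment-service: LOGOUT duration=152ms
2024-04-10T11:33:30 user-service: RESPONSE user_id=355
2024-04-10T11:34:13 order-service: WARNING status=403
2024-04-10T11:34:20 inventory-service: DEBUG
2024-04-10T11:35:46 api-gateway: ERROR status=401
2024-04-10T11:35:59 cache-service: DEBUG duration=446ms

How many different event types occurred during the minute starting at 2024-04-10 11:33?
3

To count unique event types:

1. Filter events in the minute starting at 2024-04-10 11:33
2. Extract event types from matching entries
3. Count unique types: 3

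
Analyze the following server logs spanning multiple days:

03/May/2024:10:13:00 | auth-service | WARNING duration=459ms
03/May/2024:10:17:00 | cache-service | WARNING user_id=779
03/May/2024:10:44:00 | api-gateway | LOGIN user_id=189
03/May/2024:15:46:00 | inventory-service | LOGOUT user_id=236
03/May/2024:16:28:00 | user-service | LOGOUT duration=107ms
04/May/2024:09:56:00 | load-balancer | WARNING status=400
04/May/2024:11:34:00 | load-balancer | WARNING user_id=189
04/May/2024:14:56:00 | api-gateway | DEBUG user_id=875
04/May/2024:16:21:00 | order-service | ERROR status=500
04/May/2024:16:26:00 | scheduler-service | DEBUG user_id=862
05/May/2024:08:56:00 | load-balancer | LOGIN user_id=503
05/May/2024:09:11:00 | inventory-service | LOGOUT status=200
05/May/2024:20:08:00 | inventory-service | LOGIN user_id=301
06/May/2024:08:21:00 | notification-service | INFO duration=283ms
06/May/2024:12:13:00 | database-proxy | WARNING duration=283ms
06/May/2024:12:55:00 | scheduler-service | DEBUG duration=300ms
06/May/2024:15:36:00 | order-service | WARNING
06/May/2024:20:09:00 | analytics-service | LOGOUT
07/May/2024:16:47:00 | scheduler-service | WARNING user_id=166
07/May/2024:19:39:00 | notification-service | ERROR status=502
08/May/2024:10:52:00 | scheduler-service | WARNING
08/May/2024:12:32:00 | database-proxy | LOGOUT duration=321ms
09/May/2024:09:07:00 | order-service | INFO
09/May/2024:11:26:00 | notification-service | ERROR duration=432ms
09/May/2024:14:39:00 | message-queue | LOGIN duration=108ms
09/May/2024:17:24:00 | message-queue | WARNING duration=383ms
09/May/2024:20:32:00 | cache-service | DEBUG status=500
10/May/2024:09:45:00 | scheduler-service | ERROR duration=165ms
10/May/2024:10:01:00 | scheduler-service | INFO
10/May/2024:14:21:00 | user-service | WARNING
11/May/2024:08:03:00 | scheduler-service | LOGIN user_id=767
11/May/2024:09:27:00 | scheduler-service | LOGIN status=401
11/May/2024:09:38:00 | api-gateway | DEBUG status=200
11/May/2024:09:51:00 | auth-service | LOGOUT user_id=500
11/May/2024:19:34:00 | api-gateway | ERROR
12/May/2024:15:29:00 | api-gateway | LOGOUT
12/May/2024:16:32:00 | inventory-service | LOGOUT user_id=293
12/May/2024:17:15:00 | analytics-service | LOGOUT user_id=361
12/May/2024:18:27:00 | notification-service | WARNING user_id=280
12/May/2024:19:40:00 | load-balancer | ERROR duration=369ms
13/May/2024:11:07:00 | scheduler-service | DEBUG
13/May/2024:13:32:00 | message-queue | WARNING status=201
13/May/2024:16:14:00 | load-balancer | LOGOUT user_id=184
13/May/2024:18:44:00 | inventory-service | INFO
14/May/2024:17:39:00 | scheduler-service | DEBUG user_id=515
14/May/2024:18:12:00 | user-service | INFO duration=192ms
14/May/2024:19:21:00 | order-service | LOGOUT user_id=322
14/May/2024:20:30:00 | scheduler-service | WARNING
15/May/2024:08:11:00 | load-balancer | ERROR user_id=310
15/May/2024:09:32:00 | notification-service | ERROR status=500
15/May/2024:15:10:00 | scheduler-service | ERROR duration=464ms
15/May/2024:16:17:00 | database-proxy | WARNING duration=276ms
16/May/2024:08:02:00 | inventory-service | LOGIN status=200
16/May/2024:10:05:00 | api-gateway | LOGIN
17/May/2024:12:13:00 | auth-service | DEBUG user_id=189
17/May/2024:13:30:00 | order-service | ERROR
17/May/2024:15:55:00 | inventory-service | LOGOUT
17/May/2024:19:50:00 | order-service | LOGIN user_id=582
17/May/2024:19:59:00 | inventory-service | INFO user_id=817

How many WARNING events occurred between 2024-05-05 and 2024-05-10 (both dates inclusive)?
6

To filter by date range:

1. Date range: 2024-05-05 through 2024-05-10, both dates inclusive
2. Filter for WARNING events whose date falls in this range
3. Count matching events: 6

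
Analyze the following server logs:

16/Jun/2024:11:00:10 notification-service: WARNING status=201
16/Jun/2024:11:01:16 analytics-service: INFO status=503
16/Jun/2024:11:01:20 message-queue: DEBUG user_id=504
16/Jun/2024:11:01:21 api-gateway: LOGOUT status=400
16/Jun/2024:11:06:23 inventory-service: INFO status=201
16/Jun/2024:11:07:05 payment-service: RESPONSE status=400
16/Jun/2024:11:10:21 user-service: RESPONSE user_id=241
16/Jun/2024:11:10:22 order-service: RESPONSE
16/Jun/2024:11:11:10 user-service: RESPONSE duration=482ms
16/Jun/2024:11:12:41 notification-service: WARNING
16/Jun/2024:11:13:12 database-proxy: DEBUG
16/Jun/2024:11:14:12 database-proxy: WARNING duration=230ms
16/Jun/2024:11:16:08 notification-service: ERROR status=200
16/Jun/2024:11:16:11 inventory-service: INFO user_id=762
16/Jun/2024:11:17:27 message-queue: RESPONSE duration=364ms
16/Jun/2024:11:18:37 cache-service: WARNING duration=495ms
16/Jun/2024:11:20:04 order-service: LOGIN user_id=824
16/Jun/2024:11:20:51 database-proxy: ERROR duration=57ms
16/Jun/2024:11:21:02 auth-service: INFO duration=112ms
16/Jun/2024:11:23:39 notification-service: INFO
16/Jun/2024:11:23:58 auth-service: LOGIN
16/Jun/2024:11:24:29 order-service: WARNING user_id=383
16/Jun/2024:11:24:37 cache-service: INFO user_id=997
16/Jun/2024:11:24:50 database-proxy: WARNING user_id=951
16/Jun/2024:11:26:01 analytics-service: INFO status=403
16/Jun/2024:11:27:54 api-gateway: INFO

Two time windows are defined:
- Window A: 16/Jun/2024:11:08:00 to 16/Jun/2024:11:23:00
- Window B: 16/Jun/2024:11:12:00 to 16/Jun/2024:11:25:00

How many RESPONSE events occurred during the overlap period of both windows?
1

To find overlap events:

1. Window A: 16/Jun/2024:11:08:00 to 16/Jun/2024:11:23:00
2. Window B: 16/Jun/2024:11:12:00 to 16/Jun/2024:11:25:00
3. Overlap period: 16/Jun/2024:11:12:00 to 16/Jun/2024:11:23:00
4. Count RESPONSE events in overlap: 1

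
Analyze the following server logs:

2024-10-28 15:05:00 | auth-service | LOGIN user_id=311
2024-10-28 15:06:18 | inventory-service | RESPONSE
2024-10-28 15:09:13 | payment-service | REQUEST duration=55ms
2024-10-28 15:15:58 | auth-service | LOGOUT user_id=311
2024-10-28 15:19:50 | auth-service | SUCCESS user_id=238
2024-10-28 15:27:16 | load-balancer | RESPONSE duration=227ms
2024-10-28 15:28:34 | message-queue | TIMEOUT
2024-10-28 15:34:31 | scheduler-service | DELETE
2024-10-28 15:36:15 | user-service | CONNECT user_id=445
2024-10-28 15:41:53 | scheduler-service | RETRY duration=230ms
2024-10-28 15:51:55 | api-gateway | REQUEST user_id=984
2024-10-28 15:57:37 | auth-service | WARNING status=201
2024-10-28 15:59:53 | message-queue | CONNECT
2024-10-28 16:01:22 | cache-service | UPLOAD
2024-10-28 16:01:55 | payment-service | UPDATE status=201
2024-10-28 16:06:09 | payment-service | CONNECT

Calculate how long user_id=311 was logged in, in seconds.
658

To calculate session duration:

1. Find LOGIN event for user_id=311: 2024-10-28 15:05:00
2. Find LOGOUT event for user_id=311: 2024-10-28 15:15:58
3. Session duration: 2024-10-28 15:15:58 - 2024-10-28 15:05:00 = 658 seconds (10 minutes)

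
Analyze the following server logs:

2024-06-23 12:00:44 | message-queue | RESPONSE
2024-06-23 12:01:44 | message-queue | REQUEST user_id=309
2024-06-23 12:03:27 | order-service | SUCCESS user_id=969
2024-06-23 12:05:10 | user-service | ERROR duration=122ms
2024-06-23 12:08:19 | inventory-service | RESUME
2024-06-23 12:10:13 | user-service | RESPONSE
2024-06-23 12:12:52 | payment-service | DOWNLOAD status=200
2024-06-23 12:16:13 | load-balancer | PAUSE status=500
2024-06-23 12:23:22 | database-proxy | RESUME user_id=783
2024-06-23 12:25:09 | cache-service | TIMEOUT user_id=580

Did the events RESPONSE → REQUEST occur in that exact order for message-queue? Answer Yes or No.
Yes

To verify sequence order:

1. Find all events in sequence RESPONSE → REQUEST for message-queue
2. Extract their timestamps
3. Check if timestamps are in ascending order
4. Result: Yes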